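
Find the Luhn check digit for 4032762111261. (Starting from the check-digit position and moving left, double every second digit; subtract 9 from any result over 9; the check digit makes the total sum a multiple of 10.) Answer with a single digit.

3

Partial digits right→left: 1 6 2 1 1 1 2 6 7 2 3 0 4
Double every second digit counting from the check-digit position (so the 1st, 3rd, 5th, ... of the partial from the right).
  doubled (with −9 where >9): 2 4 2 4 5 6 8 → sum 31
  kept as-is: 6 1 1 6 2 0 → sum 16
Total = 31 + 16 = 47.
Check digit = (10 − (47 mod 10)) mod 10 = 3.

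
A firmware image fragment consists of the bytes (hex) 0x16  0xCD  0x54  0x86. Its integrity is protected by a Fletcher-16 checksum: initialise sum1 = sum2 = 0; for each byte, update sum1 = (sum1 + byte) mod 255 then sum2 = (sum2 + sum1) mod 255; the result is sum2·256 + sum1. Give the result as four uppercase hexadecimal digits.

Running sums (mod 255):
  after byte 0 (0x16): sum1=22, sum2=22
  after byte 1 (0xCD): sum1=227, sum2=249
  after byte 2 (0x54): sum1=56, sum2=50
  after byte 3 (0x86): sum1=190, sum2=240
Checksum = sum2·256 + sum1 = 240·256 + 190 = 61630 = 0xF0BE.

F0BE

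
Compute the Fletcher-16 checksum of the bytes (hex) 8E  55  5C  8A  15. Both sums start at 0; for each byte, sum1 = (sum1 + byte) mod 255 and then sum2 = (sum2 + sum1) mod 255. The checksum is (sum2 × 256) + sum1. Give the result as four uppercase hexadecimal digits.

5DDF

Running sums (mod 255):
  after byte 0 (8E): sum1=142, sum2=142
  after byte 1 (55): sum1=227, sum2=114
  after byte 2 (5C): sum1=64, sum2=178
  after byte 3 (8A): sum1=202, sum2=125
  after byte 4 (15): sum1=223, sum2=93
Checksum = sum2·256 + sum1 = 93·256 + 223 = 24031 = 0x5DDF.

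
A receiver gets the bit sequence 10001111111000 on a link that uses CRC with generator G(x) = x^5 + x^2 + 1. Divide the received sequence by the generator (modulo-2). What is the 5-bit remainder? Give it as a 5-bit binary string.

Modulo-2 division of 10001111111000 by 100101:
  pos 0: 100011 XOR 100101 = 000110
  pos 3: 110111 XOR 100101 = 010010
  pos 4: 100101 XOR 100101 = 000000
Remainder = 01000 (nonzero — an error is detected).

01000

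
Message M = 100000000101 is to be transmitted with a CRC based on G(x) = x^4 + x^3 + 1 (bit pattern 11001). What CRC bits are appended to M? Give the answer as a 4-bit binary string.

Append 4 zeros: 1000000001010000. Divide by 11001 (XOR where the leading bit is 1):
  pos 0: 10000 XOR 11001 = 01001
  pos 1: 10010 XOR 11001 = 01011
  pos 2: 10110 XOR 11001 = 01111
  pos 3: 11110 XOR 11001 = 00111
  pos 5: 11101 XOR 11001 = 00100
  pos 7: 10001 XOR 11001 = 01000
  pos 8: 10000 XOR 11001 = 01001
  pos 9: 10010 XOR 11001 = 01011
  pos 10: 10110 XOR 11001 = 01111
  pos 11: 11110 XOR 11001 = 00111
Remainder (last 4 bits) = 0111. This is the CRC / FCS.

0111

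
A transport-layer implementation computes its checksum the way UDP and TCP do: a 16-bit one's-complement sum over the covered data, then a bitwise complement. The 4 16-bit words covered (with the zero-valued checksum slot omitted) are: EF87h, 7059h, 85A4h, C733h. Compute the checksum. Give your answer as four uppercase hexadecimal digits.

One's-complement addition (fold any carry out of bit 15 back into bit 0):
  0xEF87 + 0x7059 = 0x15FE0 → wrap carry → 0x5FE1
  0x5FE1 + 0x85A4 = 0x0E585
  0xE585 + 0xC733 = 0x1ACB8 → wrap carry → 0xACB9
One's-complement sum = 0xACB9.
Checksum = ~0xACB9 & 0xFFFF = 0x5346.

5346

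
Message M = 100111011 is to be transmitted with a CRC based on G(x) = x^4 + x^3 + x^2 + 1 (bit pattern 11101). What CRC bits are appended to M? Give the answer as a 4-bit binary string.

Append 4 zeros: 1001110110000. Divide by 11101 (XOR where the leading bit is 1):
  pos 0: 10011 XOR 11101 = 01110
  pos 1: 11101 XOR 11101 = 00000
  pos 7: 11000 XOR 11101 = 00101
Remainder (last 4 bits) = 1010. This is the CRC / FCS.

1010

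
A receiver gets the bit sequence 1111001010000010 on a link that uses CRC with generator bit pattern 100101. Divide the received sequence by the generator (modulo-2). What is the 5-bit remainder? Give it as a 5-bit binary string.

11100

Modulo-2 division of 1111001010000010 by 100101:
  pos 0: 111100 XOR 100101 = 011001
  pos 1: 110011 XOR 100101 = 010110
  pos 2: 101100 XOR 100101 = 001001
  pos 4: 100110 XOR 100101 = 000011
  pos 8: 110000 XOR 100101 = 010101
  pos 9: 101011 XOR 100101 = 001110
Remainder = 11100 (nonzero — an error is detected).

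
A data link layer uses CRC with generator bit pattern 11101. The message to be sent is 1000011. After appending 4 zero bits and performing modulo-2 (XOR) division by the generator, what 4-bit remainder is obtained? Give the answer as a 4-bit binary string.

Append 4 zeros: 10000110000. Divide by 11101 (XOR where the leading bit is 1):
  pos 0: 10000 XOR 11101 = 01101
  pos 1: 11011 XOR 11101 = 00110
  pos 3: 11010 XOR 11101 = 00111
  pos 5: 11100 XOR 11101 = 00001
Remainder (last 4 bits) = 0010. This is the CRC / FCS.

0010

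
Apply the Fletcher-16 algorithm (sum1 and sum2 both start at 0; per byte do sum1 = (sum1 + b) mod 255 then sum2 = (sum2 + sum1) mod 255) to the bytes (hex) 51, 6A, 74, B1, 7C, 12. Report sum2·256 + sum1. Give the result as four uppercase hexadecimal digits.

ED70

Running sums (mod 255):
  after byte 0 (51): sum1=81, sum2=81
  after byte 1 (6A): sum1=187, sum2=13
  after byte 2 (74): sum1=48, sum2=61
  after byte 3 (B1): sum1=225, sum2=31
  after byte 4 (7C): sum1=94, sum2=125
  after byte 5 (12): sum1=112, sum2=237
Checksum = sum2·256 + sum1 = 237·256 + 112 = 60784 = 0xED70.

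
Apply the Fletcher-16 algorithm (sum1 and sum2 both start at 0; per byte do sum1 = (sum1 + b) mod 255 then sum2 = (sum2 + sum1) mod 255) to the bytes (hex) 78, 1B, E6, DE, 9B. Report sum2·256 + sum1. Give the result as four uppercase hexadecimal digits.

D4F4

Running sums (mod 255):
  after byte 0 (78): sum1=120, sum2=120
  after byte 1 (1B): sum1=147, sum2=12
  after byte 2 (E6): sum1=122, sum2=134
  after byte 3 (DE): sum1=89, sum2=223
  after byte 4 (9B): sum1=244, sum2=212
Checksum = sum2·256 + sum1 = 212·256 + 244 = 54516 = 0xD4F4.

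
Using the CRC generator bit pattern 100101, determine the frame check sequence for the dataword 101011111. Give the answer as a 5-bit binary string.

10111

Append 5 zeros: 10101111100000. Divide by 100101 (XOR where the leading bit is 1):
  pos 0: 101011 XOR 100101 = 001110
  pos 2: 111011 XOR 100101 = 011110
  pos 3: 111101 XOR 100101 = 011000
  pos 4: 110000 XOR 100101 = 010101
  pos 5: 101010 XOR 100101 = 001111
  pos 7: 111100 XOR 100101 = 011001
  pos 8: 110010 XOR 100101 = 010111
Remainder (last 5 bits) = 10111. This is the CRC / FCS.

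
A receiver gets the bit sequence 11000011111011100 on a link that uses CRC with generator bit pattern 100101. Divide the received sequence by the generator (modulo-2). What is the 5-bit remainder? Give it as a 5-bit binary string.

Modulo-2 division of 11000011111011100 by 100101:
  pos 0: 110000 XOR 100101 = 010101
  pos 1: 101011 XOR 100101 = 001110
  pos 3: 111011 XOR 100101 = 011110
  pos 4: 111101 XOR 100101 = 011000
  pos 5: 110001 XOR 100101 = 010100
  pos 6: 101000 XOR 100101 = 001101
  pos 8: 110111 XOR 100101 = 010010
  pos 9: 100101 XOR 100101 = 000000
Remainder = 00000 (zero — the frame passes the CRC check).

00000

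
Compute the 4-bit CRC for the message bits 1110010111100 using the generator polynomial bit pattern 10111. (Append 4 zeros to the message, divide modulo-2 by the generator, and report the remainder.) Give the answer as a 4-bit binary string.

Append 4 zeros: 11100101111000000. Divide by 10111 (XOR where the leading bit is 1):
  pos 0: 11100 XOR 10111 = 01011
  pos 1: 10111 XOR 10111 = 00000
  pos 7: 11110 XOR 10111 = 01001
  pos 8: 10010 XOR 10111 = 00101
  pos 10: 10100 XOR 10111 = 00011
Remainder (last 4 bits) = 1100. This is the CRC / FCS.

1100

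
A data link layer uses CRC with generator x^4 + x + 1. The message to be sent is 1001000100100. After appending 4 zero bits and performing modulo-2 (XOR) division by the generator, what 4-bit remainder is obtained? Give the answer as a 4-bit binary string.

Append 4 zeros: 10010001001000000. Divide by 10011 (XOR where the leading bit is 1):
  pos 0: 10010 XOR 10011 = 00001
  pos 4: 10010 XOR 10011 = 00001
  pos 8: 10100 XOR 10011 = 00111
  pos 10: 11100 XOR 10011 = 01111
  pos 11: 11110 XOR 10011 = 01101
  pos 12: 11010 XOR 10011 = 01001
Remainder (last 4 bits) = 1001. This is the CRC / FCS.

1001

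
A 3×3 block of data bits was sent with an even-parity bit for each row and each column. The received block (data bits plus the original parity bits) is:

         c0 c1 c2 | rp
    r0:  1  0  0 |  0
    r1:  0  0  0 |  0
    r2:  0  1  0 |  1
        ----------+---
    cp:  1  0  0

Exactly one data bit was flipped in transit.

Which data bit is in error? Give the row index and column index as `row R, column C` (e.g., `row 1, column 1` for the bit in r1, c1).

Recompute each row's even parity and compare to rp:
  r0: data parity 1, sent rp 0 → mismatch
  r1: data parity 0, sent rp 0 → ok
  r2: data parity 1, sent rp 1 → ok
Recompute each column's even parity and compare to cp:
  c0: data parity 1, sent cp 1 → ok
  c1: data parity 1, sent cp 0 → mismatch
  c2: data parity 0, sent cp 0 → ok
Exactly one row (r0) and one column (c1) fail → the flipped bit is at their intersection.

row 0, column 1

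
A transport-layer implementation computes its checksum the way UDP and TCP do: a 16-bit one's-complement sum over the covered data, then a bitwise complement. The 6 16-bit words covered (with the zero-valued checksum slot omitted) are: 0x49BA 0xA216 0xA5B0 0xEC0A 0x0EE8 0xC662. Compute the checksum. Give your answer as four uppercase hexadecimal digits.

AD28

One's-complement addition (fold any carry out of bit 15 back into bit 0):
  0x49BA + 0xA216 = 0x0EBD0
  0xEBD0 + 0xA5B0 = 0x19180 → wrap carry → 0x9181
  0x9181 + 0xEC0A = 0x17D8B → wrap carry → 0x7D8C
  0x7D8C + 0x0EE8 = 0x08C74
  0x8C74 + 0xC662 = 0x152D6 → wrap carry → 0x52D7
One's-complement sum = 0x52D7.
Checksum = ~0x52D7 & 0xFFFF = 0xAD28.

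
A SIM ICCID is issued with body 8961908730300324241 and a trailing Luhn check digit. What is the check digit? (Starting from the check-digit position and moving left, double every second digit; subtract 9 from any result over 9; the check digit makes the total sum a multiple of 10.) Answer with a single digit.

4

Partial digits right→left: 1 4 2 4 2 3 0 0 3 0 3 7 8 0 9 1 6 9 8
Double every second digit counting from the check-digit position (so the 1st, 3rd, 5th, ... of the partial from the right).
  doubled (with −9 where >9): 2 4 4 0 6 6 7 9 3 7 → sum 48
  kept as-is: 4 4 3 0 0 7 0 1 9 → sum 28
Total = 48 + 28 = 76.
Check digit = (10 − (76 mod 10)) mod 10 = 4.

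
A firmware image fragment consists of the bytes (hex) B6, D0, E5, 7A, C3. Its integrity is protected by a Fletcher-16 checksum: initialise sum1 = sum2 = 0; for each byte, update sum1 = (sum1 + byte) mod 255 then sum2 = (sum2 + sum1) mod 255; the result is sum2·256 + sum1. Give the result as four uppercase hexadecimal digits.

3FAB

Running sums (mod 255):
  after byte 0 (B6): sum1=182, sum2=182
  after byte 1 (D0): sum1=135, sum2=62
  after byte 2 (E5): sum1=109, sum2=171
  after byte 3 (7A): sum1=231, sum2=147
  after byte 4 (C3): sum1=171, sum2=63
Checksum = sum2·256 + sum1 = 63·256 + 171 = 16299 = 0x3FAB.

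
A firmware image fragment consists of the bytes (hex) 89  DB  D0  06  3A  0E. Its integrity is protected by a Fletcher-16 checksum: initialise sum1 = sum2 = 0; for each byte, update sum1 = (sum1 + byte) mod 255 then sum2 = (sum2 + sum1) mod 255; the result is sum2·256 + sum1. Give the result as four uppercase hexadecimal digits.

5C84

Running sums (mod 255):
  after byte 0 (89): sum1=137, sum2=137
  after byte 1 (DB): sum1=101, sum2=238
  after byte 2 (D0): sum1=54, sum2=37
  after byte 3 (06): sum1=60, sum2=97
  after byte 4 (3A): sum1=118, sum2=215
  after byte 5 (0E): sum1=132, sum2=92
Checksum = sum2·256 + sum1 = 92·256 + 132 = 23684 = 0x5C84.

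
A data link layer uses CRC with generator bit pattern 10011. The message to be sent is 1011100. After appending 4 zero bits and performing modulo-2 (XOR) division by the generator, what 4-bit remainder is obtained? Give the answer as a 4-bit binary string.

Append 4 zeros: 10111000000. Divide by 10011 (XOR where the leading bit is 1):
  pos 0: 10111 XOR 10011 = 00100
  pos 2: 10000 XOR 10011 = 00011
  pos 5: 11000 XOR 10011 = 01011
  pos 6: 10110 XOR 10011 = 00101
Remainder (last 4 bits) = 0101. This is the CRC / FCS.

0101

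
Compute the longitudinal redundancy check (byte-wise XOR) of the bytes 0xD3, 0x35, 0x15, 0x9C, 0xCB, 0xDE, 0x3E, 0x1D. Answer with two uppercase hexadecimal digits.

59

XOR the bytes together:
  start with 0xD3
  0xD3 ⊕ 0x35 = 0xE6
  0xE6 ⊕ 0x15 = 0xF3
  0xF3 ⊕ 0x9C = 0x6F
  0x6F ⊕ 0xCB = 0xA4
  0xA4 ⊕ 0xDE = 0x7A
  0x7A ⊕ 0x3E = 0x44
  0x44 ⊕ 0x1D = 0x59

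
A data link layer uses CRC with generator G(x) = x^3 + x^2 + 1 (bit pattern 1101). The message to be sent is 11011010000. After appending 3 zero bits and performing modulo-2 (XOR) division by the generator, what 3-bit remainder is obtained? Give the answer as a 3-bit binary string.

101

Append 3 zeros: 11011010000000. Divide by 1101 (XOR where the leading bit is 1):
  pos 0: 1101 XOR 1101 = 0000
  pos 4: 1010 XOR 1101 = 0111
  pos 5: 1110 XOR 1101 = 0011
  pos 7: 1100 XOR 1101 = 0001
  pos 10: 1000 XOR 1101 = 0101
Remainder (last 3 bits) = 101. This is the CRC / FCS.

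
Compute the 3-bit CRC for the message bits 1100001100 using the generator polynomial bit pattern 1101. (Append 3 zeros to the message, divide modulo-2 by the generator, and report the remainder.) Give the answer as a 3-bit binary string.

Append 3 zeros: 1100001100000. Divide by 1101 (XOR where the leading bit is 1):
  pos 0: 1100 XOR 1101 = 0001
  pos 3: 1001 XOR 1101 = 0100
  pos 4: 1001 XOR 1101 = 0100
  pos 5: 1000 XOR 1101 = 0101
  pos 6: 1010 XOR 1101 = 0111
  pos 7: 1110 XOR 1101 = 0011
  pos 9: 1100 XOR 1101 = 0001
Remainder (last 3 bits) = 001. This is the CRC / FCS.

001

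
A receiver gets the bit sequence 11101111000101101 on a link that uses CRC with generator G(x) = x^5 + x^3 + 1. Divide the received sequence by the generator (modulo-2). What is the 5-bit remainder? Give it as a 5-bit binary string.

10010

Modulo-2 division of 11101111000101101 by 101001:
  pos 0: 111011 XOR 101001 = 010010
  pos 1: 100101 XOR 101001 = 001100
  pos 3: 110010 XOR 101001 = 011011
  pos 4: 110110 XOR 101001 = 011111
  pos 5: 111110 XOR 101001 = 010111
  pos 6: 101111 XOR 101001 = 000110
  pos 9: 110011 XOR 101001 = 011010
  pos 10: 110100 XOR 101001 = 011101
  pos 11: 111011 XOR 101001 = 010010
Remainder = 10010 (nonzero — an error is detected).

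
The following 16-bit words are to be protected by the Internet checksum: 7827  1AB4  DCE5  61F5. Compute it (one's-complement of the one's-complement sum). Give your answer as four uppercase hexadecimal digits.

2E49

One's-complement addition (fold any carry out of bit 15 back into bit 0):
  0x7827 + 0x1AB4 = 0x092DB
  0x92DB + 0xDCE5 = 0x16FC0 → wrap carry → 0x6FC1
  0x6FC1 + 0x61F5 = 0x0D1B6
One's-complement sum = 0xD1B6.
Checksum = ~0xD1B6 & 0xFFFF = 0x2E49.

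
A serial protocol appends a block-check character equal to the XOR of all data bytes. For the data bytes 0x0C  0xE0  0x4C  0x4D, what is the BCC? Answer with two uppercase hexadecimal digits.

XOR the bytes together:
  start with 0x0C
  0x0C ⊕ 0xE0 = 0xEC
  0xEC ⊕ 0x4C = 0xA0
  0xA0 ⊕ 0x4D = 0xED

ED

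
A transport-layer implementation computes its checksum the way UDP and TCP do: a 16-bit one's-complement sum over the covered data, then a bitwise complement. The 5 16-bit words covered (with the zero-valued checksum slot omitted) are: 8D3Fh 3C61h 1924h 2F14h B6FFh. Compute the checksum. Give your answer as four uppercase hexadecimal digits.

One's-complement addition (fold any carry out of bit 15 back into bit 0):
  0x8D3F + 0x3C61 = 0x0C9A0
  0xC9A0 + 0x1924 = 0x0E2C4
  0xE2C4 + 0x2F14 = 0x111D8 → wrap carry → 0x11D9
  0x11D9 + 0xB6FF = 0x0C8D8
One's-complement sum = 0xC8D8.
Checksum = ~0xC8D8 & 0xFFFF = 0x3727.

3727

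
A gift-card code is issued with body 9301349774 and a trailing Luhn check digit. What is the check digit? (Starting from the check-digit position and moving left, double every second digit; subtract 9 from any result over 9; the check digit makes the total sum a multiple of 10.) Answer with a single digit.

Partial digits right→left: 4 7 7 9 4 3 1 0 3 9
Double every second digit counting from the check-digit position (so the 1st, 3rd, 5th, ... of the partial from the right).
  doubled (with −9 where >9): 8 5 8 2 6 → sum 29
  kept as-is: 7 9 3 0 9 → sum 28
Total = 29 + 28 = 57.
Check digit = (10 − (57 mod 10)) mod 10 = 3.

3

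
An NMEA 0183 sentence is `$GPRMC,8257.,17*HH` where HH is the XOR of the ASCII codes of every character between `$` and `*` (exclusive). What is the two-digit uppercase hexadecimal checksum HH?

XOR the ASCII codes of the payload characters:
  'G' = 0x47 → acc = 0x47
  'P' = 0x50 → acc = 0x17
  'R' = 0x52 → acc = 0x45
  'M' = 0x4D → acc = 0x08
  'C' = 0x43 → acc = 0x4B
  ',' = 0x2C → acc = 0x67
  '8' = 0x38 → acc = 0x5F
  '2' = 0x32 → acc = 0x6D
  '5' = 0x35 → acc = 0x58
  '7' = 0x37 → acc = 0x6F
  '.' = 0x2E → acc = 0x41
  ',' = 0x2C → acc = 0x6D
  '1' = 0x31 → acc = 0x5C
  '7' = 0x37 → acc = 0x6B
Checksum = 0x6B.

6B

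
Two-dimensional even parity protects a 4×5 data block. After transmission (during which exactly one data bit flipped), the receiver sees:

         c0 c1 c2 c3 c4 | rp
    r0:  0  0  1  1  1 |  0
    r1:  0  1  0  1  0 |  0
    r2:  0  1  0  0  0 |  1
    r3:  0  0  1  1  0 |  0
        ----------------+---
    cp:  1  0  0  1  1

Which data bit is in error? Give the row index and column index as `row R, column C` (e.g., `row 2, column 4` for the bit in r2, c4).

row 0, column 0

Recompute each row's even parity and compare to rp:
  r0: data parity 1, sent rp 0 → mismatch
  r1: data parity 0, sent rp 0 → ok
  r2: data parity 1, sent rp 1 → ok
  r3: data parity 0, sent rp 0 → ok
Recompute each column's even parity and compare to cp:
  c0: data parity 0, sent cp 1 → mismatch
  c1: data parity 0, sent cp 0 → ok
  c2: data parity 0, sent cp 0 → ok
  c3: data parity 1, sent cp 1 → ok
  c4: data parity 1, sent cp 1 → ok
Exactly one row (r0) and one column (c0) fail → the flipped bit is at their intersection.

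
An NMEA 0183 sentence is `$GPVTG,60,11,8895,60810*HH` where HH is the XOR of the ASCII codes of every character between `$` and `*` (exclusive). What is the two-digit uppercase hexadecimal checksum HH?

XOR the ASCII codes of the payload characters:
  'G' = 0x47 → acc = 0x47
  'P' = 0x50 → acc = 0x17
  'V' = 0x56 → acc = 0x41
  'T' = 0x54 → acc = 0x15
  'G' = 0x47 → acc = 0x52
  ',' = 0x2C → acc = 0x7E
  '6' = 0x36 → acc = 0x48
  '0' = 0x30 → acc = 0x78
  ',' = 0x2C → acc = 0x54
  '1' = 0x31 → acc = 0x65
  '1' = 0x31 → acc = 0x54
  ',' = 0x2C → acc = 0x78
  '8' = 0x38 → acc = 0x40
  '8' = 0x38 → acc = 0x78
  '9' = 0x39 → acc = 0x41
  '5' = 0x35 → acc = 0x74
  ',' = 0x2C → acc = 0x58
  '6' = 0x36 → acc = 0x6E
  '0' = 0x30 → acc = 0x5E
  '8' = 0x38 → acc = 0x66
  '1' = 0x31 → acc = 0x57
  '0' = 0x30 → acc = 0x67
Checksum = 0x67.

67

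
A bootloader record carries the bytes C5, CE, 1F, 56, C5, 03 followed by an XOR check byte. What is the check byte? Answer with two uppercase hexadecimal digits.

84

XOR the bytes together:
  start with 0xC5
  0xC5 ⊕ 0xCE = 0x0B
  0x0B ⊕ 0x1F = 0x14
  0x14 ⊕ 0x56 = 0x42
  0x42 ⊕ 0xC5 = 0x87
  0x87 ⊕ 0x03 = 0x84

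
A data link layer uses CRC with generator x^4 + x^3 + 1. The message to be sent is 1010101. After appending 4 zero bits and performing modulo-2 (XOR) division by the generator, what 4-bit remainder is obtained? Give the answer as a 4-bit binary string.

0010

Append 4 zeros: 10101010000. Divide by 11001 (XOR where the leading bit is 1):
  pos 0: 10101 XOR 11001 = 01100
  pos 1: 11000 XOR 11001 = 00001
  pos 5: 11000 XOR 11001 = 00001
Remainder (last 4 bits) = 0010. This is the CRC / FCS.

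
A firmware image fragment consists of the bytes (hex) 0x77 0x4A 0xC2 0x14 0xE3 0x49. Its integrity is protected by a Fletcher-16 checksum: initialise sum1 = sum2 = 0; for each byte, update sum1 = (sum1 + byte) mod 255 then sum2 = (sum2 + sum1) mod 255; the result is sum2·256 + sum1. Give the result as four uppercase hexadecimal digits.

Running sums (mod 255):
  after byte 0 (0x77): sum1=119, sum2=119
  after byte 1 (0x4A): sum1=193, sum2=57
  after byte 2 (0xC2): sum1=132, sum2=189
  after byte 3 (0x14): sum1=152, sum2=86
  after byte 4 (0xE3): sum1=124, sum2=210
  after byte 5 (0x49): sum1=197, sum2=152
Checksum = sum2·256 + sum1 = 152·256 + 197 = 39109 = 0x98C5.

98C5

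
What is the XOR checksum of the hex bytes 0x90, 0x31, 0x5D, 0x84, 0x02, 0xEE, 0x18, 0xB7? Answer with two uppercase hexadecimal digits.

XOR the bytes together:
  start with 0x90
  0x90 ⊕ 0x31 = 0xA1
  0xA1 ⊕ 0x5D = 0xFC
  0xFC ⊕ 0x84 = 0x78
  0x78 ⊕ 0x02 = 0x7A
  0x7A ⊕ 0xEE = 0x94
  0x94 ⊕ 0x18 = 0x8C
  0x8C ⊕ 0xB7 = 0x3B

3B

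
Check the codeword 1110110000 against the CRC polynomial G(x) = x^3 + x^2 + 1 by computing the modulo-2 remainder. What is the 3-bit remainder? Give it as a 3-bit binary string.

Modulo-2 division of 1110110000 by 1101:
  pos 0: 1110 XOR 1101 = 0011
  pos 2: 1111 XOR 1101 = 0010
  pos 4: 1000 XOR 1101 = 0101
  pos 5: 1010 XOR 1101 = 0111
  pos 6: 1110 XOR 1101 = 0011
Remainder = 011 (nonzero — an error is detected).

011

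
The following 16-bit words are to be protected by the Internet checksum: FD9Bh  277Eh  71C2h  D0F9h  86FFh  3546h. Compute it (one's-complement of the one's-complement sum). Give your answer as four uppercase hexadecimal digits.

DBE3

One's-complement addition (fold any carry out of bit 15 back into bit 0):
  0xFD9B + 0x277E = 0x12519 → wrap carry → 0x251A
  0x251A + 0x71C2 = 0x096DC
  0x96DC + 0xD0F9 = 0x167D5 → wrap carry → 0x67D6
  0x67D6 + 0x86FF = 0x0EED5
  0xEED5 + 0x3546 = 0x1241B → wrap carry → 0x241C
One's-complement sum = 0x241C.
Checksum = ~0x241C & 0xFFFF = 0xDBE3.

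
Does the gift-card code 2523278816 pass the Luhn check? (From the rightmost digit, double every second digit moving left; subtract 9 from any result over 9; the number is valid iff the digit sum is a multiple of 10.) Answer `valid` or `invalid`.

valid

From the right, keep odd positions and double even positions (subtract 9 from any doubled value over 9):
  doubled (positions 2,4,...): 2 7 4 4 4 → sum 21
  kept (positions 1,3,...): 6 8 7 3 5 → sum 29
Total = 50.
50 mod 10 = 0, so the number is valid.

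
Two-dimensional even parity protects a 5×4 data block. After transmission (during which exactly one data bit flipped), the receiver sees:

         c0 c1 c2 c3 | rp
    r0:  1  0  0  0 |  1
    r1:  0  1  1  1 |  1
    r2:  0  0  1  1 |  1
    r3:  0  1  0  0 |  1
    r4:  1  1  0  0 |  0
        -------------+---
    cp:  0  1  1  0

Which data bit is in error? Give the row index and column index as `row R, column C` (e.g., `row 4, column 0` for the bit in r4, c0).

row 2, column 2

Recompute each row's even parity and compare to rp:
  r0: data parity 1, sent rp 1 → ok
  r1: data parity 1, sent rp 1 → ok
  r2: data parity 0, sent rp 1 → mismatch
  r3: data parity 1, sent rp 1 → ok
  r4: data parity 0, sent rp 0 → ok
Recompute each column's even parity and compare to cp:
  c0: data parity 0, sent cp 0 → ok
  c1: data parity 1, sent cp 1 → ok
  c2: data parity 0, sent cp 1 → mismatch
  c3: data parity 0, sent cp 0 → ok
Exactly one row (r2) and one column (c2) fail → the flipped bit is at their intersection.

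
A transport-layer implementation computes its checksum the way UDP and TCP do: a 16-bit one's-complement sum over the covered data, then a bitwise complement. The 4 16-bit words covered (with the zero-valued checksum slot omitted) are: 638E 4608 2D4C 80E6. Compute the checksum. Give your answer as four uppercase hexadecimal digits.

A836

One's-complement addition (fold any carry out of bit 15 back into bit 0):
  0x638E + 0x4608 = 0x0A996
  0xA996 + 0x2D4C = 0x0D6E2
  0xD6E2 + 0x80E6 = 0x157C8 → wrap carry → 0x57C9
One's-complement sum = 0x57C9.
Checksum = ~0x57C9 & 0xFFFF = 0xA836.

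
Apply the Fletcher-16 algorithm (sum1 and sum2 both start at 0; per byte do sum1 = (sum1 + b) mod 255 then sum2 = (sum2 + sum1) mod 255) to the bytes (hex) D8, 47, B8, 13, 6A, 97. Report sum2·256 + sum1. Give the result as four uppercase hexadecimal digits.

Running sums (mod 255):
  after byte 0 (D8): sum1=216, sum2=216
  after byte 1 (47): sum1=32, sum2=248
  after byte 2 (B8): sum1=216, sum2=209
  after byte 3 (13): sum1=235, sum2=189
  after byte 4 (6A): sum1=86, sum2=20
  after byte 5 (97): sum1=237, sum2=2
Checksum = sum2·256 + sum1 = 2·256 + 237 = 749 = 0x02ED.

02ED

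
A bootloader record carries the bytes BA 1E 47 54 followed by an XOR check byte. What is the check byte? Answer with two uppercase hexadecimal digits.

B7

XOR the bytes together:
  start with 0xBA
  0xBA ⊕ 0x1E = 0xA4
  0xA4 ⊕ 0x47 = 0xE3
  0xE3 ⊕ 0x54 = 0xB7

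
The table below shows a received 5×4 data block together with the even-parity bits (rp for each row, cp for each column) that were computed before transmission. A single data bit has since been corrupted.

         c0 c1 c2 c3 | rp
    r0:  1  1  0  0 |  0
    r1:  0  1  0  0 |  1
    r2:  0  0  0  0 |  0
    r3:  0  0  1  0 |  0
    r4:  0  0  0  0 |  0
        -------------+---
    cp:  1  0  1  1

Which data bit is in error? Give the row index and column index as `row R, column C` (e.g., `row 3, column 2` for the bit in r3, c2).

row 3, column 3

Recompute each row's even parity and compare to rp:
  r0: data parity 0, sent rp 0 → ok
  r1: data parity 1, sent rp 1 → ok
  r2: data parity 0, sent rp 0 → ok
  r3: data parity 1, sent rp 0 → mismatch
  r4: data parity 0, sent rp 0 → ok
Recompute each column's even parity and compare to cp:
  c0: data parity 1, sent cp 1 → ok
  c1: data parity 0, sent cp 0 → ok
  c2: data parity 1, sent cp 1 → ok
  c3: data parity 0, sent cp 1 → mismatch
Exactly one row (r3) and one column (c3) fail → the flipped bit is at their intersection.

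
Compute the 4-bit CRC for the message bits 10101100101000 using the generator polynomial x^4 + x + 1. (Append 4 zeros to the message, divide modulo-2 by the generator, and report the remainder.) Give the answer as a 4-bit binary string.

Append 4 zeros: 101011001010000000. Divide by 10011 (XOR where the leading bit is 1):
  pos 0: 10101 XOR 10011 = 00110
  pos 2: 11010 XOR 10011 = 01001
  pos 3: 10010 XOR 10011 = 00001
  pos 7: 11010 XOR 10011 = 01001
  pos 8: 10010 XOR 10011 = 00001
  pos 12: 10000 XOR 10011 = 00011
Remainder (last 4 bits) = 0110. This is the CRC / FCS.

0110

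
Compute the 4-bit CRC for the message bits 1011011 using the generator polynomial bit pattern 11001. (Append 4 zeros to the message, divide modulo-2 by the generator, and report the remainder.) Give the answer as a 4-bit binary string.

Append 4 zeros: 10110110000. Divide by 11001 (XOR where the leading bit is 1):
  pos 0: 10110 XOR 11001 = 01111
  pos 1: 11111 XOR 11001 = 00110
  pos 3: 11010 XOR 11001 = 00011
  pos 6: 11000 XOR 11001 = 00001
Remainder (last 4 bits) = 0001. This is the CRC / FCS.

0001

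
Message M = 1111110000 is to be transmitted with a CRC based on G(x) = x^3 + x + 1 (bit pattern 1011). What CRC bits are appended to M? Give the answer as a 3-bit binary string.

Append 3 zeros: 1111110000000. Divide by 1011 (XOR where the leading bit is 1):
  pos 0: 1111 XOR 1011 = 0100
  pos 1: 1001 XOR 1011 = 0010
  pos 3: 1010 XOR 1011 = 0001
  pos 6: 1000 XOR 1011 = 0011
  pos 8: 1100 XOR 1011 = 0111
  pos 9: 1110 XOR 1011 = 0101
Remainder (last 3 bits) = 101. This is the CRC / FCS.

101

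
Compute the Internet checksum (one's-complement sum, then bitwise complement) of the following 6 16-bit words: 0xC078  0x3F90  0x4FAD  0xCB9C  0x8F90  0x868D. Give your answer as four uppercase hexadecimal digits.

CE8E

One's-complement addition (fold any carry out of bit 15 back into bit 0):
  0xC078 + 0x3F90 = 0x10008 → wrap carry → 0x0009
  0x0009 + 0x4FAD = 0x04FB6
  0x4FB6 + 0xCB9C = 0x11B52 → wrap carry → 0x1B53
  0x1B53 + 0x8F90 = 0x0AAE3
  0xAAE3 + 0x868D = 0x13170 → wrap carry → 0x3171
One's-complement sum = 0x3171.
Checksum = ~0x3171 & 0xFFFF = 0xCE8E.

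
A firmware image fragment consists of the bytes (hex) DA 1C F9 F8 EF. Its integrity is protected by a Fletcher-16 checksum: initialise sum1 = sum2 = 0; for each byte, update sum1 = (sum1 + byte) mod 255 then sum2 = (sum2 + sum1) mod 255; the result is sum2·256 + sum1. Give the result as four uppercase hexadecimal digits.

Running sums (mod 255):
  after byte 0 (DA): sum1=218, sum2=218
  after byte 1 (1C): sum1=246, sum2=209
  after byte 2 (F9): sum1=240, sum2=194
  after byte 3 (F8): sum1=233, sum2=172
  after byte 4 (EF): sum1=217, sum2=134
Checksum = sum2·256 + sum1 = 134·256 + 217 = 34521 = 0x86D9.

86D9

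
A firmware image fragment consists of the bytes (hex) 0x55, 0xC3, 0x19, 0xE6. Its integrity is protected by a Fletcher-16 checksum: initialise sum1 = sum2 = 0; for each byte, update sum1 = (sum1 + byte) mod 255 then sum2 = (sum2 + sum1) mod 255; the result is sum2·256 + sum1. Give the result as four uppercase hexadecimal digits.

Running sums (mod 255):
  after byte 0 (0x55): sum1=85, sum2=85
  after byte 1 (0xC3): sum1=25, sum2=110
  after byte 2 (0x19): sum1=50, sum2=160
  after byte 3 (0xE6): sum1=25, sum2=185
Checksum = sum2·256 + sum1 = 185·256 + 25 = 47385 = 0xB919.

B919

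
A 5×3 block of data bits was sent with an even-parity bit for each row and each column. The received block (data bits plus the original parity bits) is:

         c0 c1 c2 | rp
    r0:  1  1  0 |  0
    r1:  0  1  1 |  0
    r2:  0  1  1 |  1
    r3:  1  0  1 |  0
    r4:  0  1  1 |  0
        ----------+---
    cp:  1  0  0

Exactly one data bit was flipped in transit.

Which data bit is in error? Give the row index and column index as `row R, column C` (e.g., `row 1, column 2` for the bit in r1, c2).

Recompute each row's even parity and compare to rp:
  r0: data parity 0, sent rp 0 → ok
  r1: data parity 0, sent rp 0 → ok
  r2: data parity 0, sent rp 1 → mismatch
  r3: data parity 0, sent rp 0 → ok
  r4: data parity 0, sent rp 0 → ok
Recompute each column's even parity and compare to cp:
  c0: data parity 0, sent cp 1 → mismatch
  c1: data parity 0, sent cp 0 → ok
  c2: data parity 0, sent cp 0 → ok
Exactly one row (r2) and one column (c0) fail → the flipped bit is at their intersection.

row 2, column 0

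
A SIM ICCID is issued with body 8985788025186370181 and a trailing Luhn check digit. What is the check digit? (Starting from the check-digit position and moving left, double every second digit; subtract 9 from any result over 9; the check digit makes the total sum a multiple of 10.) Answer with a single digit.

Partial digits right→left: 1 8 1 0 7 3 6 8 1 5 2 0 8 8 7 5 8 9 8
Double every second digit counting from the check-digit position (so the 1st, 3rd, 5th, ... of the partial from the right).
  doubled (with −9 where >9): 2 2 5 3 2 4 7 5 7 7 → sum 44
  kept as-is: 8 0 3 8 5 0 8 5 9 → sum 46
Total = 44 + 46 = 90.
Check digit = (10 − (90 mod 10)) mod 10 = 0.

0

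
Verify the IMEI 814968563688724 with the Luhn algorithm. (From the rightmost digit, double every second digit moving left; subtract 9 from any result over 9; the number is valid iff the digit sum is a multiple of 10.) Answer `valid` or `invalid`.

valid

From the right, keep odd positions and double even positions (subtract 9 from any doubled value over 9):
  doubled (positions 2,4,...): 4 7 3 3 7 9 2 → sum 35
  kept (positions 1,3,...): 4 7 8 3 5 6 4 8 → sum 45
Total = 80.
80 mod 10 = 0, so the number is valid.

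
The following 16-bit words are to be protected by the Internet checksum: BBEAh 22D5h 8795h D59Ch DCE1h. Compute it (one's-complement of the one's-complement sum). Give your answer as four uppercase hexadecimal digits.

One's-complement addition (fold any carry out of bit 15 back into bit 0):
  0xBBEA + 0x22D5 = 0x0DEBF
  0xDEBF + 0x8795 = 0x16654 → wrap carry → 0x6655
  0x6655 + 0xD59C = 0x13BF1 → wrap carry → 0x3BF2
  0x3BF2 + 0xDCE1 = 0x118D3 → wrap carry → 0x18D4
One's-complement sum = 0x18D4.
Checksum = ~0x18D4 & 0xFFFF = 0xE72B.

E72B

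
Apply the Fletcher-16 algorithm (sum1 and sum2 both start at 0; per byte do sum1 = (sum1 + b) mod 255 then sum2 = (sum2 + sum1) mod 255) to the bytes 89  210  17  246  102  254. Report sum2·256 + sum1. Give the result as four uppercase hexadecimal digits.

2B99

Running sums (mod 255):
  after byte 0 (89): sum1=89, sum2=89
  after byte 1 (210): sum1=44, sum2=133
  after byte 2 (17): sum1=61, sum2=194
  after byte 3 (246): sum1=52, sum2=246
  after byte 4 (102): sum1=154, sum2=145
  after byte 5 (254): sum1=153, sum2=43
Checksum = sum2·256 + sum1 = 43·256 + 153 = 11161 = 0x2B99.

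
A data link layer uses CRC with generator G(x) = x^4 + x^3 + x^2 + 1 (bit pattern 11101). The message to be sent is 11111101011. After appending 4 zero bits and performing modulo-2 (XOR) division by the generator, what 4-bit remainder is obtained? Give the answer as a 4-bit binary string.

Append 4 zeros: 111111010110000. Divide by 11101 (XOR where the leading bit is 1):
  pos 0: 11111 XOR 11101 = 00010
  pos 3: 10101 XOR 11101 = 01000
  pos 4: 10000 XOR 11101 = 01101
  pos 5: 11011 XOR 11101 = 00110
  pos 7: 11010 XOR 11101 = 00111
  pos 9: 11100 XOR 11101 = 00001
Remainder (last 4 bits) = 0010. This is the CRC / FCS.

0010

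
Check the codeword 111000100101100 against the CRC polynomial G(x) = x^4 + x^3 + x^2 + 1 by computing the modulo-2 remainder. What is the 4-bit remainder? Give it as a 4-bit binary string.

0001

Modulo-2 division of 111000100101100 by 11101:
  pos 0: 11100 XOR 11101 = 00001
  pos 4: 10100 XOR 11101 = 01001
  pos 5: 10011 XOR 11101 = 01110
  pos 6: 11100 XOR 11101 = 00001
  pos 10: 11100 XOR 11101 = 00001
Remainder = 0001 (nonzero — an error is detected).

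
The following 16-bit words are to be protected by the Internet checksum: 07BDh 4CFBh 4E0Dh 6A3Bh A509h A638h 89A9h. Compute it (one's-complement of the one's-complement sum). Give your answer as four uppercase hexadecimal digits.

1E13

One's-complement addition (fold any carry out of bit 15 back into bit 0):
  0x07BD + 0x4CFB = 0x054B8
  0x54B8 + 0x4E0D = 0x0A2C5
  0xA2C5 + 0x6A3B = 0x10D00 → wrap carry → 0x0D01
  0x0D01 + 0xA509 = 0x0B20A
  0xB20A + 0xA638 = 0x15842 → wrap carry → 0x5843
  0x5843 + 0x89A9 = 0x0E1EC
One's-complement sum = 0xE1EC.
Checksum = ~0xE1EC & 0xFFFF = 0x1E13.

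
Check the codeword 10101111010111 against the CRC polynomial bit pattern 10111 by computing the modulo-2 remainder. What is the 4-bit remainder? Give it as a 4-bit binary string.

Modulo-2 division of 10101111010111 by 10111:
  pos 0: 10101 XOR 10111 = 00010
  pos 3: 10111 XOR 10111 = 00000
  pos 9: 10111 XOR 10111 = 00000
Remainder = 0000 (zero — the frame passes the CRC check).

0000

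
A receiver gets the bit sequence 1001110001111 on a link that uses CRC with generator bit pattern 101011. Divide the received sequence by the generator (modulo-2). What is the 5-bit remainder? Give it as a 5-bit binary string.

Modulo-2 division of 1001110001111 by 101011:
  pos 0: 100111 XOR 101011 = 001100
  pos 2: 110000 XOR 101011 = 011011
  pos 3: 110110 XOR 101011 = 011101
  pos 4: 111011 XOR 101011 = 010000
  pos 5: 100001 XOR 101011 = 001010
  pos 7: 101011 XOR 101011 = 000000
Remainder = 00000 (zero — the frame passes the CRC check).

00000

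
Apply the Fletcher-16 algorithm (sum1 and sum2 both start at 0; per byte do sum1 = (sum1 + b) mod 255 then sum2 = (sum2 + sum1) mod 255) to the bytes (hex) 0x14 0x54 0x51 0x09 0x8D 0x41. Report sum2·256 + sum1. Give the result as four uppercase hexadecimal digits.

DA91

Running sums (mod 255):
  after byte 0 (0x14): sum1=20, sum2=20
  after byte 1 (0x54): sum1=104, sum2=124
  after byte 2 (0x51): sum1=185, sum2=54
  after byte 3 (0x09): sum1=194, sum2=248
  after byte 4 (0x8D): sum1=80, sum2=73
  after byte 5 (0x41): sum1=145, sum2=218
Checksum = sum2·256 + sum1 = 218·256 + 145 = 55953 = 0xDA91.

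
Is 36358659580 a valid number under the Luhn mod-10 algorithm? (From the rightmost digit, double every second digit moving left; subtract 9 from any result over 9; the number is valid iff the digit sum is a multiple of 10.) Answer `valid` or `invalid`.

From the right, keep odd positions and double even positions (subtract 9 from any doubled value over 9):
  doubled (positions 2,4,...): 7 9 3 1 3 → sum 23
  kept (positions 1,3,...): 0 5 5 8 3 3 → sum 24
Total = 47.
47 mod 10 = 7, so the number is invalid.

invalid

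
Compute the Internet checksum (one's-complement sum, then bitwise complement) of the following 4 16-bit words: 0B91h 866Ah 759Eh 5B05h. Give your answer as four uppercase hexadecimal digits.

9D60

One's-complement addition (fold any carry out of bit 15 back into bit 0):
  0x0B91 + 0x866A = 0x091FB
  0x91FB + 0x759E = 0x10799 → wrap carry → 0x079A
  0x079A + 0x5B05 = 0x0629F
One's-complement sum = 0x629F.
Checksum = ~0x629F & 0xFFFF = 0x9D60.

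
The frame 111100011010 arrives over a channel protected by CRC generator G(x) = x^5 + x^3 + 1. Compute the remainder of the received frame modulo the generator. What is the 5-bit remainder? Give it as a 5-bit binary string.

Modulo-2 division of 111100011010 by 101001:
  pos 0: 111100 XOR 101001 = 010101
  pos 1: 101010 XOR 101001 = 000011
  pos 5: 111101 XOR 101001 = 010100
  pos 6: 101000 XOR 101001 = 000001
Remainder = 00001 (nonzero — an error is detected).

00001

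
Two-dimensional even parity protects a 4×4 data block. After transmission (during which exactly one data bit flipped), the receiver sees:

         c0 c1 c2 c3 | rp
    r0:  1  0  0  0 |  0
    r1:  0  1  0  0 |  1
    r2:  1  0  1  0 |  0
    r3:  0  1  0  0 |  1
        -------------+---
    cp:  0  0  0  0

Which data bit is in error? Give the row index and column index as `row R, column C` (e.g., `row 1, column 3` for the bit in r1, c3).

Recompute each row's even parity and compare to rp:
  r0: data parity 1, sent rp 0 → mismatch
  r1: data parity 1, sent rp 1 → ok
  r2: data parity 0, sent rp 0 → ok
  r3: data parity 1, sent rp 1 → ok
Recompute each column's even parity and compare to cp:
  c0: data parity 0, sent cp 0 → ok
  c1: data parity 0, sent cp 0 → ok
  c2: data parity 1, sent cp 0 → mismatch
  c3: data parity 0, sent cp 0 → ok
Exactly one row (r0) and one column (c2) fail → the flipped bit is at their intersection.

row 0, column 2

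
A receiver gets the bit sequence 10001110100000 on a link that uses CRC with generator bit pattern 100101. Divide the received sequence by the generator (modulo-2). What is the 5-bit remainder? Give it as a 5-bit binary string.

Modulo-2 division of 10001110100000 by 100101:
  pos 0: 100011 XOR 100101 = 000110
  pos 3: 110101 XOR 100101 = 010000
  pos 4: 100000 XOR 100101 = 000101
  pos 7: 101000 XOR 100101 = 001101
Remainder = 11010 (nonzero — an error is detected).

11010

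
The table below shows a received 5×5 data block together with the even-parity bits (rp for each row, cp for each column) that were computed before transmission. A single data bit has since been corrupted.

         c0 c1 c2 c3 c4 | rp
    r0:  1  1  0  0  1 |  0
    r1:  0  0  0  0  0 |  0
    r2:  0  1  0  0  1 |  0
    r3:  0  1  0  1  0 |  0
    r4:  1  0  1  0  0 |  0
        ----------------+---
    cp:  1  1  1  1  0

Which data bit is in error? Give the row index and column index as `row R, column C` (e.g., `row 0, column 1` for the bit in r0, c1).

Recompute each row's even parity and compare to rp:
  r0: data parity 1, sent rp 0 → mismatch
  r1: data parity 0, sent rp 0 → ok
  r2: data parity 0, sent rp 0 → ok
  r3: data parity 0, sent rp 0 → ok
  r4: data parity 0, sent rp 0 → ok
Recompute each column's even parity and compare to cp:
  c0: data parity 0, sent cp 1 → mismatch
  c1: data parity 1, sent cp 1 → ok
  c2: data parity 1, sent cp 1 → ok
  c3: data parity 1, sent cp 1 → ok
  c4: data parity 0, sent cp 0 → ok
Exactly one row (r0) and one column (c0) fail → the flipped bit is at their intersection.

row 0, column 0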